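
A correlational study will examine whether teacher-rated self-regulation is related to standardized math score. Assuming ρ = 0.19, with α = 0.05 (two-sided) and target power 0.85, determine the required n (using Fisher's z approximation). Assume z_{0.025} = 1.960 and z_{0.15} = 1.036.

Fisher's z: C = ½·ln((1+r)/(1−r)) = ½·ln(1.4691) = 0.1923.
n = ((z_{α/2} + z_β)/C)² + 3.
(1.960 + 1.036) / 0.1923 = 2.996 / 0.1923 = 15.580.
n = 15.580² + 3 = 242.73 + 3 = 245.7.
Round up.

n = 246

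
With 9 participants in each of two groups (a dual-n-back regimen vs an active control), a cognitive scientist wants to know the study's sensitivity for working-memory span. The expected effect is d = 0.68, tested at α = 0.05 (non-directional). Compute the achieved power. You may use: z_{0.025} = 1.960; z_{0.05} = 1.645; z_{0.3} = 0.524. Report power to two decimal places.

For two equal groups, power = Φ(d·√(n/2) − z_{α/2}).
d·√(n/2) = 0.68 × √(9/2) = 0.68 × 2.121 = 1.442.
z_β = 1.442 − 1.960 = -0.518.
Power = Φ(-0.518) = 0.302.

power ≈ 0.30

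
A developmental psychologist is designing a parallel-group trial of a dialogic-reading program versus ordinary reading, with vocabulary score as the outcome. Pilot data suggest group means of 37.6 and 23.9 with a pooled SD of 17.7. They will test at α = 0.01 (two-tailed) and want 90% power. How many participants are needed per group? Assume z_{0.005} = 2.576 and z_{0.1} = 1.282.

n = 50 per group

Cohen's d = |M₁ − M₂| / SD_pooled = |37.6 − 23.9| / 17.7 = 13.7 / 17.7 = 0.774.
For two independent groups with equal n: n = 2·((z_{α/2} + z_β) / d)².
z_{α/2} + z_β = 2.576 + 1.282 = 3.858.
n = 2 × (3.858 / 0.774)² = 2 × 4.984² = 2 × 24.85 = 49.7.
Round up to the next whole participant.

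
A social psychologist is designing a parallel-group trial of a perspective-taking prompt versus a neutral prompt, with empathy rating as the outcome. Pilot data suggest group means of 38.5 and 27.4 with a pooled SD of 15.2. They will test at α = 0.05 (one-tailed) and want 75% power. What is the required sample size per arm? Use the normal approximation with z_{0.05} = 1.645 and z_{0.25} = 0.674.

Cohen's d = |M₁ − M₂| / SD_pooled = |38.5 − 27.4| / 15.2 = 11.1 / 15.2 = 0.730.
For two independent groups with equal n: n = 2·((z_{α} + z_β) / d)².
z_{α} + z_β = 1.645 + 0.674 = 2.319.
n = 2 × (2.319 / 0.730)² = 2 × 3.177² = 2 × 10.09 = 20.2.
Round up to the next whole participant.

n = 21 per group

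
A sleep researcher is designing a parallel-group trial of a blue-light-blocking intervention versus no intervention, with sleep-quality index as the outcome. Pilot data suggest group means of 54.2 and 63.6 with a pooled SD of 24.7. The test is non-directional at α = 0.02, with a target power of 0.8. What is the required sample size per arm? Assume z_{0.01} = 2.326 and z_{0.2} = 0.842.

Cohen's d = |M₁ − M₂| / SD_pooled = |54.2 − 63.6| / 24.7 = 9.4 / 24.7 = 0.381.
For two independent groups with equal n: n = 2·((z_{α/2} + z_β) / d)².
z_{α/2} + z_β = 2.326 + 0.842 = 3.168.
n = 2 × (3.168 / 0.381)² = 2 × 8.315² = 2 × 69.14 = 138.3.
Round up to the next whole participant.

n = 139 per group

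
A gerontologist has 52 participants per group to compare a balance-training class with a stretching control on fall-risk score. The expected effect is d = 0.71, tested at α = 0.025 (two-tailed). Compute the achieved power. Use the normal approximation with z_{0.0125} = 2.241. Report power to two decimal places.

power ≈ 0.92

For two equal groups, power = Φ(d·√(n/2) − z_{α/2}).
d·√(n/2) = 0.71 × √(52/2) = 0.71 × 5.099 = 3.620.
z_β = 3.620 − 2.241 = 1.379.
Power = Φ(1.379) = 0.916.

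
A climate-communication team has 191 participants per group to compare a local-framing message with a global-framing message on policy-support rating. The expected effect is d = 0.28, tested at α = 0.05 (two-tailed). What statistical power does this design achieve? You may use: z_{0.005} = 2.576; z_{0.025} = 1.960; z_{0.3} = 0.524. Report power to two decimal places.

For two equal groups, power = Φ(d·√(n/2) − z_{α/2}).
d·√(n/2) = 0.28 × √(191/2) = 0.28 × 9.772 = 2.736.
z_β = 2.736 − 1.960 = 0.776.
Power = Φ(0.776) = 0.781.

power ≈ 0.78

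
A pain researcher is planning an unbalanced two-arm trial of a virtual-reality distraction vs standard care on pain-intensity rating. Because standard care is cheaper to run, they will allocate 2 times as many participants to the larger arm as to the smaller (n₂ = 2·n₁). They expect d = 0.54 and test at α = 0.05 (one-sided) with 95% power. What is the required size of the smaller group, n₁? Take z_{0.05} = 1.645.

n₁ = 56

With allocation ratio k = n₂/n₁ = 2, Var(x̄₁−x̄₂) = σ²(1/n₁ + 1/(k·n₁)) = σ²·(k+1)/(k·n₁).
So n₁ = (1 + 1/k)·((z_{α} + z_β)/d)² = 1.500 × (3.290/0.54)².
n₁ = 1.500 × 37.12 = 55.7.
Round up: n₁ = 56, giving n₂ = 2 × 56 = 112.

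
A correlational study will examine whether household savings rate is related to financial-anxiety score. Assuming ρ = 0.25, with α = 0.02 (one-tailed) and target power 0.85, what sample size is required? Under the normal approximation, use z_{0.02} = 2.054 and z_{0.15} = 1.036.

n = 150

Fisher's z: C = ½·ln((1+r)/(1−r)) = ½·ln(1.6667) = 0.2554.
n = ((z_{α} + z_β)/C)² + 3.
(2.054 + 1.036) / 0.2554 = 3.090 / 0.2554 = 12.099.
n = 12.099² + 3 = 146.38 + 3 = 149.4.
Round up.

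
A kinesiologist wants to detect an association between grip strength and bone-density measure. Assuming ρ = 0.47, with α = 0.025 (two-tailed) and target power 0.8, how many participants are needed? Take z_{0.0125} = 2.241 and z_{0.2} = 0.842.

n = 40

Fisher's z: C = ½·ln((1+r)/(1−r)) = ½·ln(2.7736) = 0.5101.
n = ((z_{α/2} + z_β)/C)² + 3.
(2.241 + 0.842) / 0.5101 = 3.083 / 0.5101 = 6.044.
n = 6.044² + 3 = 36.53 + 3 = 39.5.
Round up.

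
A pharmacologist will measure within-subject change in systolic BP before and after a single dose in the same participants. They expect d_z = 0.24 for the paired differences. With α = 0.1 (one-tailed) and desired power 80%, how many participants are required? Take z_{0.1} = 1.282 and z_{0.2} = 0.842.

n = 79 pairs

For a paired (one-sample on differences) test: n = ((z_{α} + z_β) / d)².
z_{α} + z_β = 1.282 + 0.842 = 2.124.
n = (2.124 / 0.24)² = 8.850² = 78.32.
Round up.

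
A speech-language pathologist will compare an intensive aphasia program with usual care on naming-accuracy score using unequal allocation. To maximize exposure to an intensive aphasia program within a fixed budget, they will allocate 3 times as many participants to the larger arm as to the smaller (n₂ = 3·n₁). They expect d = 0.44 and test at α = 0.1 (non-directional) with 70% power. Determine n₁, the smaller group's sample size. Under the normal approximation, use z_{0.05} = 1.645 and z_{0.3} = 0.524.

n₁ = 33

With allocation ratio k = n₂/n₁ = 3, Var(x̄₁−x̄₂) = σ²(1/n₁ + 1/(k·n₁)) = σ²·(k+1)/(k·n₁).
So n₁ = (1 + 1/k)·((z_{α/2} + z_β)/d)² = 1.333 × (2.169/0.44)².
n₁ = 1.333 × 24.30 = 32.4.
Round up: n₁ = 33, giving n₂ = 3 × 33 = 99.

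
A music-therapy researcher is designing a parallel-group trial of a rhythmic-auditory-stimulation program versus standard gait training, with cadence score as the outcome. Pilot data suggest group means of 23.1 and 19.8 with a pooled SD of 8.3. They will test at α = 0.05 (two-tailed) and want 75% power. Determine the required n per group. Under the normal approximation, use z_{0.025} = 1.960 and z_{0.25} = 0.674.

n = 88 per group

Cohen's d = |M₁ − M₂| / SD_pooled = |23.1 − 19.8| / 8.3 = 3.3 / 8.3 = 0.398.
For two independent groups with equal n: n = 2·((z_{α/2} + z_β) / d)².
z_{α/2} + z_β = 1.960 + 0.674 = 2.634.
n = 2 × (2.634 / 0.398)² = 2 × 6.618² = 2 × 43.80 = 87.6.
Round up to the next whole participant.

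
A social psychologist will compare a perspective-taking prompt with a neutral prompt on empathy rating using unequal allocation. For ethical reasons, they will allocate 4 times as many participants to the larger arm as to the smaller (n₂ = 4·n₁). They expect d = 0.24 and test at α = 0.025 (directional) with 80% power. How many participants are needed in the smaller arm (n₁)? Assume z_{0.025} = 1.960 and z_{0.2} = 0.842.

With allocation ratio k = n₂/n₁ = 4, Var(x̄₁−x̄₂) = σ²(1/n₁ + 1/(k·n₁)) = σ²·(k+1)/(k·n₁).
So n₁ = (1 + 1/k)·((z_{α} + z_β)/d)² = 1.250 × (2.802/0.24)².
n₁ = 1.250 × 136.31 = 170.4.
Round up: n₁ = 171, giving n₂ = 4 × 171 = 684.

n₁ = 171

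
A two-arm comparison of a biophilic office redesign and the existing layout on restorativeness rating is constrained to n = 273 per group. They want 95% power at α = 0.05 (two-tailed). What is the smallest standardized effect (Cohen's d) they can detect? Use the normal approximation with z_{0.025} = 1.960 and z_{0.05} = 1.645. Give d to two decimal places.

For two independent groups of n = 273 each: d_min = (z_{α/2} + z_β)·√(2/n).
z-sum = 1.960 + 1.645 = 3.605.
d_min = 3.605 × √(2/273) = 3.605 × 0.0856 = 0.309.

d_min ≈ 0.31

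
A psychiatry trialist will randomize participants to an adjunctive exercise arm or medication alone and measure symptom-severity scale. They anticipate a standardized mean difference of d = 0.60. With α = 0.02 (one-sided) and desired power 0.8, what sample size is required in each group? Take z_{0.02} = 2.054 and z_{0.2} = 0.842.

For two independent groups with equal n: n = 2·((z_{α} + z_β) / d)².
z_{α} + z_β = 2.054 + 0.842 = 2.896.
n = 2 × (2.896 / 0.60)² = 2 × 4.827² = 2 × 23.30 = 46.6.
Round up to the next whole participant.

n = 47 per group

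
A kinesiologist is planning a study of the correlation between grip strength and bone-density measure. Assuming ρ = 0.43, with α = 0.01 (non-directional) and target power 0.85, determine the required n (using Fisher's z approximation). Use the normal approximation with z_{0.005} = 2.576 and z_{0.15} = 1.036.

Fisher's z: C = ½·ln((1+r)/(1−r)) = ½·ln(2.5088) = 0.4599.
n = ((z_{α/2} + z_β)/C)² + 3.
(2.576 + 1.036) / 0.4599 = 3.612 / 0.4599 = 7.854.
n = 7.854² + 3 = 61.68 + 3 = 64.7.
Round up.

n = 65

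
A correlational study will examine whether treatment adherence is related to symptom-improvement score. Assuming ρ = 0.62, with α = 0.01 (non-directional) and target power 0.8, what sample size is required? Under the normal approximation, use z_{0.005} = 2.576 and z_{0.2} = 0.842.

Fisher's z: C = ½·ln((1+r)/(1−r)) = ½·ln(4.2632) = 0.7250.
n = ((z_{α/2} + z_β)/C)² + 3.
(2.576 + 0.842) / 0.7250 = 3.418 / 0.7250 = 4.714.
n = 4.714² + 3 = 22.23 + 3 = 25.2.
Round up.

n = 26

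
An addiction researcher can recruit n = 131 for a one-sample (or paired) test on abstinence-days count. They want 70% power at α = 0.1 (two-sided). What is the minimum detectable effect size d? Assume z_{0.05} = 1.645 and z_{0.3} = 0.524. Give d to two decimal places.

For a single sample (or paired design) of n = 131: d_min = (z_{α/2} + z_β)/√n.
z-sum = 1.645 + 0.524 = 2.169.
d_min = 2.169 / √131 = 2.169 / 11.446 = 0.190.

d_min ≈ 0.19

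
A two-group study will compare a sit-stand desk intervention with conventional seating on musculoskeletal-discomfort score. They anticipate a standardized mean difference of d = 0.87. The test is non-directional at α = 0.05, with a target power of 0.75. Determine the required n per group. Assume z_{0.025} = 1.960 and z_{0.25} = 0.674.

n = 19 per group

For two independent groups with equal n: n = 2·((z_{α/2} + z_β) / d)².
z_{α/2} + z_β = 1.960 + 0.674 = 2.634.
n = 2 × (2.634 / 0.87)² = 2 × 3.028² = 2 × 9.17 = 18.3.
Round up to the next whole participant.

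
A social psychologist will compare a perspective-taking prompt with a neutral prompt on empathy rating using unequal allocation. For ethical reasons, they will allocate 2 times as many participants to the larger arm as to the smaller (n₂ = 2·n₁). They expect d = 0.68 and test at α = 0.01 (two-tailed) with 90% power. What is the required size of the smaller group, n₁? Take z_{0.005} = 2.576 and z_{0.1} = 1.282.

With allocation ratio k = n₂/n₁ = 2, Var(x̄₁−x̄₂) = σ²(1/n₁ + 1/(k·n₁)) = σ²·(k+1)/(k·n₁).
So n₁ = (1 + 1/k)·((z_{α/2} + z_β)/d)² = 1.500 × (3.858/0.68)².
n₁ = 1.500 × 32.19 = 48.3.
Round up: n₁ = 49, giving n₂ = 2 × 49 = 98.

n₁ = 49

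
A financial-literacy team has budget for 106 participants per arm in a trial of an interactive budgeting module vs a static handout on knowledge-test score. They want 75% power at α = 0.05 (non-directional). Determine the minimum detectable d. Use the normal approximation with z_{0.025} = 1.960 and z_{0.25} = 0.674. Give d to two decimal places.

For two independent groups of n = 106 each: d_min = (z_{α/2} + z_β)·√(2/n).
z-sum = 1.960 + 0.674 = 2.634.
d_min = 2.634 × √(2/106) = 2.634 × 0.1374 = 0.362.

d_min ≈ 0.36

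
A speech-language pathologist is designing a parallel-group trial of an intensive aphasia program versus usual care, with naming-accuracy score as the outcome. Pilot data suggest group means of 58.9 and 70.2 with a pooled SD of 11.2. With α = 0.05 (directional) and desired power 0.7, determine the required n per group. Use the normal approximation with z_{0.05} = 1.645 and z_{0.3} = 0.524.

n = 10 per group

Cohen's d = |M₁ − M₂| / SD_pooled = |58.9 − 70.2| / 11.2 = 11.3 / 11.2 = 1.009.
For two independent groups with equal n: n = 2·((z_{α} + z_β) / d)².
z_{α} + z_β = 1.645 + 0.524 = 2.169.
n = 2 × (2.169 / 1.009)² = 2 × 2.150² = 2 × 4.62 = 9.2.
Round up to the next whole participant.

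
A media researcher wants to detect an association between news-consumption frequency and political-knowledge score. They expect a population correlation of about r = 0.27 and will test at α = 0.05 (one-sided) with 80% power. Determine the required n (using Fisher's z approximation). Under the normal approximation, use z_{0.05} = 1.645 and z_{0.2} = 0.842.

n = 84

Fisher's z: C = ½·ln((1+r)/(1−r)) = ½·ln(1.7397) = 0.2769.
n = ((z_{α} + z_β)/C)² + 3.
(1.645 + 0.842) / 0.2769 = 2.487 / 0.2769 = 8.982.
n = 8.982² + 3 = 80.67 + 3 = 83.7.
Round up.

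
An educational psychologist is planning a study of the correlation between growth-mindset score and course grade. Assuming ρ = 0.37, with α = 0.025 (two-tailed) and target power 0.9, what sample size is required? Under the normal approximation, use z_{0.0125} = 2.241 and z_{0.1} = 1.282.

n = 86

Fisher's z: C = ½·ln((1+r)/(1−r)) = ½·ln(2.1746) = 0.3884.
n = ((z_{α/2} + z_β)/C)² + 3.
(2.241 + 1.282) / 0.3884 = 3.523 / 0.3884 = 9.071.
n = 9.071² + 3 = 82.27 + 3 = 85.3.
Round up.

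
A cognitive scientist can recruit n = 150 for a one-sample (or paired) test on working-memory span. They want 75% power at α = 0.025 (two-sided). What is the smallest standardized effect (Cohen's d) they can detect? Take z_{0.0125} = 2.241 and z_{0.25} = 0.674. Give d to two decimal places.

d_min ≈ 0.24

For a single sample (or paired design) of n = 150: d_min = (z_{α/2} + z_β)/√n.
z-sum = 2.241 + 0.674 = 2.915.
d_min = 2.915 / √150 = 2.915 / 12.247 = 0.238.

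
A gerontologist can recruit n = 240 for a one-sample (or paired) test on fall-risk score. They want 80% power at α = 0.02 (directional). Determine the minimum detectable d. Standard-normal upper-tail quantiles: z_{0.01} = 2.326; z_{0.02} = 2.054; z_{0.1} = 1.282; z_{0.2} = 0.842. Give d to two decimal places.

d_min ≈ 0.19

For a single sample (or paired design) of n = 240: d_min = (z_{α} + z_β)/√n.
z-sum = 2.054 + 0.842 = 2.896.
d_min = 2.896 / √240 = 2.896 / 15.492 = 0.187.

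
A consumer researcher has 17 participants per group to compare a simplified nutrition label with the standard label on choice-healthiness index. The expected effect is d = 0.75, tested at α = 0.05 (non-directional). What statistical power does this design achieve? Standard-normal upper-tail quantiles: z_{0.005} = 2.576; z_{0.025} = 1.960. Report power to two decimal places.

For two equal groups, power = Φ(d·√(n/2) − z_{α/2}).
d·√(n/2) = 0.75 × √(17/2) = 0.75 × 2.915 = 2.187.
z_β = 2.187 − 1.960 = 0.227.
Power = Φ(0.227) = 0.590.

power ≈ 0.59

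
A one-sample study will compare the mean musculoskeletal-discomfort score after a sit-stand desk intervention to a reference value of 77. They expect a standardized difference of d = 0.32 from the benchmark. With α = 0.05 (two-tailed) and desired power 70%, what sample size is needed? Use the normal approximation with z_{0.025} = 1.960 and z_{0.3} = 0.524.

n = 61

For a one-sample test: n = ((z_{α/2} + z_β) / d)².
z_{α/2} + z_β = 1.960 + 0.524 = 2.484.
n = (2.484 / 0.32)² = 7.763² = 60.26.
Round up.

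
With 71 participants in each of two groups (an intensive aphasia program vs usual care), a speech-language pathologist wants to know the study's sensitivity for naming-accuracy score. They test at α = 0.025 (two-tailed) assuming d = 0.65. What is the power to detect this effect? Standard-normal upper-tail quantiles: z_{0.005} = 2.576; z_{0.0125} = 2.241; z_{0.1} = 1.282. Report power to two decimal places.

power ≈ 0.95

For two equal groups, power = Φ(d·√(n/2) − z_{α/2}).
d·√(n/2) = 0.65 × √(71/2) = 0.65 × 5.958 = 3.873.
z_β = 3.873 − 2.241 = 1.632.
Power = Φ(1.632) = 0.949.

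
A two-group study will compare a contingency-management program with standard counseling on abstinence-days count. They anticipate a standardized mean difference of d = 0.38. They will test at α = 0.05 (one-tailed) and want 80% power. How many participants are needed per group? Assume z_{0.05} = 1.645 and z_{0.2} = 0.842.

For two independent groups with equal n: n = 2·((z_{α} + z_β) / d)².
z_{α} + z_β = 1.645 + 0.842 = 2.487.
n = 2 × (2.487 / 0.38)² = 2 × 6.545² = 2 × 42.83 = 85.7.
Round up to the next whole participant.

n = 86 per group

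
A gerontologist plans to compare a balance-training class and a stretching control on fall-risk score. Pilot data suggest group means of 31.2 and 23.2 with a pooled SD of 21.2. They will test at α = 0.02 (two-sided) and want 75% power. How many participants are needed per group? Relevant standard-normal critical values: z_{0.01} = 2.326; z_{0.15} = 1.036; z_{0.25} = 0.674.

Cohen's d = |M₁ − M₂| / SD_pooled = |31.2 − 23.2| / 21.2 = 8.0 / 21.2 = 0.377.
For two independent groups with equal n: n = 2·((z_{α/2} + z_β) / d)².
z_{α/2} + z_β = 2.326 + 0.674 = 3.000.
n = 2 × (3.000 / 0.377)² = 2 × 7.958² = 2 × 63.32 = 126.6.
Round up to the next whole participant.

n = 127 per group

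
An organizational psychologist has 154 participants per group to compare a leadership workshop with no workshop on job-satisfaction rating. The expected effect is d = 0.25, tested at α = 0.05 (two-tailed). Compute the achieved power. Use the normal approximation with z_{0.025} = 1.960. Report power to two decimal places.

power ≈ 0.59

For two equal groups, power = Φ(d·√(n/2) − z_{α/2}).
d·√(n/2) = 0.25 × √(154/2) = 0.25 × 8.775 = 2.194.
z_β = 2.194 − 1.960 = 0.234.
Power = Φ(0.234) = 0.592.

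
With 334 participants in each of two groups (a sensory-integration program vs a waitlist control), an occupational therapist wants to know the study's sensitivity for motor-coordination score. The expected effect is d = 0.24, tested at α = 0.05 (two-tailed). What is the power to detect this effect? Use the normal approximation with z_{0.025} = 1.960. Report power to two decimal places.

For two equal groups, power = Φ(d·√(n/2) − z_{α/2}).
d·√(n/2) = 0.24 × √(334/2) = 0.24 × 12.923 = 3.101.
z_β = 3.101 − 1.960 = 1.141.
Power = Φ(1.141) = 0.873.

power ≈ 0.87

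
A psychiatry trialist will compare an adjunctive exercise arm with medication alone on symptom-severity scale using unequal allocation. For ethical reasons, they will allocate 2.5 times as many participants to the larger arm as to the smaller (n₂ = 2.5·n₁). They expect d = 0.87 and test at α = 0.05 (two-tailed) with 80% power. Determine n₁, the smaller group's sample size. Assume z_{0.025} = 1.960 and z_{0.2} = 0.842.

With allocation ratio k = n₂/n₁ = 2.5, Var(x̄₁−x̄₂) = σ²(1/n₁ + 1/(k·n₁)) = σ²·(k+1)/(k·n₁).
So n₁ = (1 + 1/k)·((z_{α/2} + z_β)/d)² = 1.400 × (2.802/0.87)².
n₁ = 1.400 × 10.37 = 14.5.
Round up: n₁ = 15, giving n₂ = ⌈2.5 × 15⌉ = ⌈37.5⌉ = 38.

n₁ = 15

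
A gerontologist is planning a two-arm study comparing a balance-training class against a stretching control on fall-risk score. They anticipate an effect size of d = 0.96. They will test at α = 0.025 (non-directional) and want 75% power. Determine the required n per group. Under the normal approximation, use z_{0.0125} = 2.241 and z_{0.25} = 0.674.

n = 19 per group

For two independent groups with equal n: n = 2·((z_{α/2} + z_β) / d)².
z_{α/2} + z_β = 2.241 + 0.674 = 2.915.
n = 2 × (2.915 / 0.96)² = 2 × 3.036² = 2 × 9.22 = 18.4.
Round up to the next whole participant.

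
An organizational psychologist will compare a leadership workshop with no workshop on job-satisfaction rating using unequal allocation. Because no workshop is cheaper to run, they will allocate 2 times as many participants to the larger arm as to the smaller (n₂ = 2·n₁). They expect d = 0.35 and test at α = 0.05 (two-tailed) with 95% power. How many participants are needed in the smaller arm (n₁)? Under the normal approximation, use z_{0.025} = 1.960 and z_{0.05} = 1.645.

n₁ = 160

With allocation ratio k = n₂/n₁ = 2, Var(x̄₁−x̄₂) = σ²(1/n₁ + 1/(k·n₁)) = σ²·(k+1)/(k·n₁).
So n₁ = (1 + 1/k)·((z_{α/2} + z_β)/d)² = 1.500 × (3.605/0.35)².
n₁ = 1.500 × 106.09 = 159.1.
Round up: n₁ = 160, giving n₂ = 2 × 160 = 320.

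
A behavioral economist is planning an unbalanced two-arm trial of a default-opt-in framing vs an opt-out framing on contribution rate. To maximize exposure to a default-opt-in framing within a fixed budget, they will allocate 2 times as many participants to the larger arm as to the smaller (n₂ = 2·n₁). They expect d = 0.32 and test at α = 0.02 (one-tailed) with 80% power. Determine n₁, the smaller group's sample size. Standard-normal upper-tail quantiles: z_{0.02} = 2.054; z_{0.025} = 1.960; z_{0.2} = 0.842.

With allocation ratio k = n₂/n₁ = 2, Var(x̄₁−x̄₂) = σ²(1/n₁ + 1/(k·n₁)) = σ²·(k+1)/(k·n₁).
So n₁ = (1 + 1/k)·((z_{α} + z_β)/d)² = 1.500 × (2.896/0.32)².
n₁ = 1.500 × 81.90 = 122.9.
Round up: n₁ = 123, giving n₂ = 2 × 123 = 246.

n₁ = 123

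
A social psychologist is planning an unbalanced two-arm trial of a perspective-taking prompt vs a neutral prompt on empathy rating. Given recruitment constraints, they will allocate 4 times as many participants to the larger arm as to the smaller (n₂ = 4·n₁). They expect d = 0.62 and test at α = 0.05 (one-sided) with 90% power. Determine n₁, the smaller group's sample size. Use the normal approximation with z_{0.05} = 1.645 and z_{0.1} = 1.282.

n₁ = 28

With allocation ratio k = n₂/n₁ = 4, Var(x̄₁−x̄₂) = σ²(1/n₁ + 1/(k·n₁)) = σ²·(k+1)/(k·n₁).
So n₁ = (1 + 1/k)·((z_{α} + z_β)/d)² = 1.250 × (2.927/0.62)².
n₁ = 1.250 × 22.29 = 27.9.
Round up: n₁ = 28, giving n₂ = 4 × 28 = 112.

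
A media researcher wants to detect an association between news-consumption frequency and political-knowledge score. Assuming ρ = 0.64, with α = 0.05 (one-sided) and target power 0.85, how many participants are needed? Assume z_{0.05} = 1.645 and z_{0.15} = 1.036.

n = 16

Fisher's z: C = ½·ln((1+r)/(1−r)) = ½·ln(4.5556) = 0.7582.
n = ((z_{α} + z_β)/C)² + 3.
(1.645 + 1.036) / 0.7582 = 2.681 / 0.7582 = 3.536.
n = 3.536² + 3 = 12.50 + 3 = 15.5.
Round up.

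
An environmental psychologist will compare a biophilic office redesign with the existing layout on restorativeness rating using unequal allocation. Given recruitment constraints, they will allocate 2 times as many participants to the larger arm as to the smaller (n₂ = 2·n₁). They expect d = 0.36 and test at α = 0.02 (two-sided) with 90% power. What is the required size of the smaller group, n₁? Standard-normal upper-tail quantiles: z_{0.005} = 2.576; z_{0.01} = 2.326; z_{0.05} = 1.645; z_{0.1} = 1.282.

With allocation ratio k = n₂/n₁ = 2, Var(x̄₁−x̄₂) = σ²(1/n₁ + 1/(k·n₁)) = σ²·(k+1)/(k·n₁).
So n₁ = (1 + 1/k)·((z_{α/2} + z_β)/d)² = 1.500 × (3.608/0.36)².
n₁ = 1.500 × 100.44 = 150.7.
Round up: n₁ = 151, giving n₂ = 2 × 151 = 302.

n₁ = 151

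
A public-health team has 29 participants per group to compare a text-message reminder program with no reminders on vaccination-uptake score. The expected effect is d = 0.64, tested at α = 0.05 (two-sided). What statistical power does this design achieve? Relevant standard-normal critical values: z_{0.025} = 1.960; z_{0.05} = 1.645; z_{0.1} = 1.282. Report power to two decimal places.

power ≈ 0.68

For two equal groups, power = Φ(d·√(n/2) − z_{α/2}).
d·√(n/2) = 0.64 × √(29/2) = 0.64 × 3.808 = 2.437.
z_β = 2.437 − 1.960 = 0.477.
Power = Φ(0.477) = 0.683.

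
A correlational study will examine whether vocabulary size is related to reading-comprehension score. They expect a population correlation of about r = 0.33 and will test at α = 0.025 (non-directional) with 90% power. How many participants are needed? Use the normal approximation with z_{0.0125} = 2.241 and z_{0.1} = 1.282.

n = 109

Fisher's z: C = ½·ln((1+r)/(1−r)) = ½·ln(1.9851) = 0.3428.
n = ((z_{α/2} + z_β)/C)² + 3.
(2.241 + 1.282) / 0.3428 = 3.523 / 0.3428 = 10.277.
n = 10.277² + 3 = 105.62 + 3 = 108.6.
Round up.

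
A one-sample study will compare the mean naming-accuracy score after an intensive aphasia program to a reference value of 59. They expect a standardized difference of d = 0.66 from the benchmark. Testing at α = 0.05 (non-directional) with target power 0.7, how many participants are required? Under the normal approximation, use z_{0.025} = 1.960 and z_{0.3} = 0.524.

n = 15

For a one-sample test: n = ((z_{α/2} + z_β) / d)².
z_{α/2} + z_β = 1.960 + 0.524 = 2.484.
n = (2.484 / 0.66)² = 3.764² = 14.16.
Round up.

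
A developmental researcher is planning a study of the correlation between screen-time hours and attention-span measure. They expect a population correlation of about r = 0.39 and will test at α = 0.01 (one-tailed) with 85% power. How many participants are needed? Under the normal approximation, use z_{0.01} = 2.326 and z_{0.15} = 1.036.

n = 70

Fisher's z: C = ½·ln((1+r)/(1−r)) = ½·ln(2.2787) = 0.4118.
n = ((z_{α} + z_β)/C)² + 3.
(2.326 + 1.036) / 0.4118 = 3.362 / 0.4118 = 8.164.
n = 8.164² + 3 = 66.65 + 3 = 69.7.
Round up.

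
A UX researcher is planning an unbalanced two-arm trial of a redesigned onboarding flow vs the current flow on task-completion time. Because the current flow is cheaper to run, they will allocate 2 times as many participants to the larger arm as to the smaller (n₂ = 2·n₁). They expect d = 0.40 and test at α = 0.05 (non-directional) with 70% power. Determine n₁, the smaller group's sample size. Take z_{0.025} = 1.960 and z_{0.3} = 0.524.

n₁ = 58

With allocation ratio k = n₂/n₁ = 2, Var(x̄₁−x̄₂) = σ²(1/n₁ + 1/(k·n₁)) = σ²·(k+1)/(k·n₁).
So n₁ = (1 + 1/k)·((z_{α/2} + z_β)/d)² = 1.500 × (2.484/0.40)².
n₁ = 1.500 × 38.56 = 57.8.
Round up: n₁ = 58, giving n₂ = 2 × 58 = 116.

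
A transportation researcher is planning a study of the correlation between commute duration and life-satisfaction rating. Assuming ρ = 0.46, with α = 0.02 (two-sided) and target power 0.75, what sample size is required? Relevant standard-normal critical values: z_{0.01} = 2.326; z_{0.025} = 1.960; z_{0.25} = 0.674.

n = 40

Fisher's z: C = ½·ln((1+r)/(1−r)) = ½·ln(2.7037) = 0.4973.
n = ((z_{α/2} + z_β)/C)² + 3.
(2.326 + 0.674) / 0.4973 = 3.000 / 0.4973 = 6.033.
n = 6.033² + 3 = 36.39 + 3 = 39.4.
Round up.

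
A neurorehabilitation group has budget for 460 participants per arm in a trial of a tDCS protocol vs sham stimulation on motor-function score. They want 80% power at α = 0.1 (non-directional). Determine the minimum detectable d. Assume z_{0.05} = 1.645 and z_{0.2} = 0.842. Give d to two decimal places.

For two independent groups of n = 460 each: d_min = (z_{α/2} + z_β)·√(2/n).
z-sum = 1.645 + 0.842 = 2.487.
d_min = 2.487 × √(2/460) = 2.487 × 0.0659 = 0.164.

d_min ≈ 0.16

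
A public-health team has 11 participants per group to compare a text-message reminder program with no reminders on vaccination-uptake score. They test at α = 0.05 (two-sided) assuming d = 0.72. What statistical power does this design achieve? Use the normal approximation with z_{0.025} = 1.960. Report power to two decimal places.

For two equal groups, power = Φ(d·√(n/2) − z_{α/2}).
d·√(n/2) = 0.72 × √(11/2) = 0.72 × 2.345 = 1.689.
z_β = 1.689 − 1.960 = -0.271.
Power = Φ(-0.271) = 0.393.

power ≈ 0.39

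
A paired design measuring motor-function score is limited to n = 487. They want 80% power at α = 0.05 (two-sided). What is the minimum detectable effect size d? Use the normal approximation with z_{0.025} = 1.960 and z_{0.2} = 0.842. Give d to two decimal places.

d_min ≈ 0.13

For a single sample (or paired design) of n = 487: d_min = (z_{α/2} + z_β)/√n.
z-sum = 1.960 + 0.842 = 2.802.
d_min = 2.802 / √487 = 2.802 / 22.068 = 0.127.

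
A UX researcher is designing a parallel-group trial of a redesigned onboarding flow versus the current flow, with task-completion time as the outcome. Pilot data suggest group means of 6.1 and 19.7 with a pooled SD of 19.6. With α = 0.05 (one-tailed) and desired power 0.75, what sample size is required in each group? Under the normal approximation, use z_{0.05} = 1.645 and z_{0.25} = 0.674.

n = 23 per group

Cohen's d = |M₁ − M₂| / SD_pooled = |6.1 − 19.7| / 19.6 = 13.6 / 19.6 = 0.694.
For two independent groups with equal n: n = 2·((z_{α} + z_β) / d)².
z_{α} + z_β = 1.645 + 0.674 = 2.319.
n = 2 × (2.319 / 0.694)² = 2 × 3.341² = 2 × 11.17 = 22.3.
Round up to the next whole participant.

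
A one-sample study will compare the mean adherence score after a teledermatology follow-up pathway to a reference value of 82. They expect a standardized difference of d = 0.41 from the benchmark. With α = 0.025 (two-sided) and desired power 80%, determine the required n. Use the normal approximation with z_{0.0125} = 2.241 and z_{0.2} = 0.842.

n = 57

For a one-sample test: n = ((z_{α/2} + z_β) / d)².
z_{α/2} + z_β = 2.241 + 0.842 = 3.083.
n = (3.083 / 0.41)² = 7.520² = 56.54.
Round up.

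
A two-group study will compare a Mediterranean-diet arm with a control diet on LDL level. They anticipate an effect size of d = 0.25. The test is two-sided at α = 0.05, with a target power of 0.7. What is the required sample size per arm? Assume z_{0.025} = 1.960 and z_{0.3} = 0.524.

n = 198 per group

For two independent groups with equal n: n = 2·((z_{α/2} + z_β) / d)².
z_{α/2} + z_β = 1.960 + 0.524 = 2.484.
n = 2 × (2.484 / 0.25)² = 2 × 9.936² = 2 × 98.72 = 197.4.
Round up to the next whole participant.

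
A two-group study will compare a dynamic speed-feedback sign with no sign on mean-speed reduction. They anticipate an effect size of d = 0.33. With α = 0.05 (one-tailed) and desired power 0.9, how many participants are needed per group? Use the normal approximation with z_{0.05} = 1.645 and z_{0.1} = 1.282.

For two independent groups with equal n: n = 2·((z_{α} + z_β) / d)².
z_{α} + z_β = 1.645 + 1.282 = 2.927.
n = 2 × (2.927 / 0.33)² = 2 × 8.870² = 2 × 78.67 = 157.3.
Round up to the next whole participant.

n = 158 per group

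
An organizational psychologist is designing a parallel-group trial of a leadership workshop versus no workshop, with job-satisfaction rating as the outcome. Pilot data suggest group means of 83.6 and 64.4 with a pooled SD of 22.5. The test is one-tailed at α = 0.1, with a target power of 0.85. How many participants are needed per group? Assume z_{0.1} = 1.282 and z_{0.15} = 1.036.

Cohen's d = |M₁ − M₂| / SD_pooled = |83.6 − 64.4| / 22.5 = 19.2 / 22.5 = 0.853.
For two independent groups with equal n: n = 2·((z_{α} + z_β) / d)².
z_{α} + z_β = 1.282 + 1.036 = 2.318.
n = 2 × (2.318 / 0.853)² = 2 × 2.717² = 2 × 7.38 = 14.8.
Round up to the next whole participant.

n = 15 per group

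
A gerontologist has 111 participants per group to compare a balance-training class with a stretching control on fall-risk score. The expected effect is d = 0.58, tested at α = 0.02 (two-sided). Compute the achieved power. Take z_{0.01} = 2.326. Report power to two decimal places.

power ≈ 0.98

For two equal groups, power = Φ(d·√(n/2) − z_{α/2}).
d·√(n/2) = 0.58 × √(111/2) = 0.58 × 7.450 = 4.321.
z_β = 4.321 − 2.326 = 1.995.
Power = Φ(1.995) = 0.977.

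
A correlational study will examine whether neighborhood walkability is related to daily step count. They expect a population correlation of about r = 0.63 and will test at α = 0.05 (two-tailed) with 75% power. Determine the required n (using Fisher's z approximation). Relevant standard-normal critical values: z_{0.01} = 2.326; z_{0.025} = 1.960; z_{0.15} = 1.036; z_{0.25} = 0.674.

Fisher's z: C = ½·ln((1+r)/(1−r)) = ½·ln(4.4054) = 0.7414.
n = ((z_{α/2} + z_β)/C)² + 3.
(1.960 + 0.674) / 0.7414 = 2.634 / 0.7414 = 3.553.
n = 3.553² + 3 = 12.62 + 3 = 15.6.
Round up.

n = 16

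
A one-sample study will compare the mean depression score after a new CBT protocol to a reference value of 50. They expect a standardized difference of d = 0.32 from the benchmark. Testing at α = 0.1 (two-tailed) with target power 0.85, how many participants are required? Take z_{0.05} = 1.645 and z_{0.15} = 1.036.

n = 71

For a one-sample test: n = ((z_{α/2} + z_β) / d)².
z_{α/2} + z_β = 1.645 + 1.036 = 2.681.
n = (2.681 / 0.32)² = 8.378² = 70.19.
Round up.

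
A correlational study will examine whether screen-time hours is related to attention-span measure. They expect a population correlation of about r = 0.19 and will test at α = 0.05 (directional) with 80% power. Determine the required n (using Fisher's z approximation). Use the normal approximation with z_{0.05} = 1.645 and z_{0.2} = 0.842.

n = 171

Fisher's z: C = ½·ln((1+r)/(1−r)) = ½·ln(1.4691) = 0.1923.
n = ((z_{α} + z_β)/C)² + 3.
(1.645 + 0.842) / 0.1923 = 2.487 / 0.1923 = 12.933.
n = 12.933² + 3 = 167.26 + 3 = 170.3.
Round up.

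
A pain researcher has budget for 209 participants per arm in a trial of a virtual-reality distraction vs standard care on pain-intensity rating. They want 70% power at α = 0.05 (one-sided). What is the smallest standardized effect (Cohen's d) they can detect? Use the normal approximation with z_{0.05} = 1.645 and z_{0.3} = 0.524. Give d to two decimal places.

For two independent groups of n = 209 each: d_min = (z_{α} + z_β)·√(2/n).
z-sum = 1.645 + 0.524 = 2.169.
d_min = 2.169 × √(2/209) = 2.169 × 0.0978 = 0.212.

d_min ≈ 0.21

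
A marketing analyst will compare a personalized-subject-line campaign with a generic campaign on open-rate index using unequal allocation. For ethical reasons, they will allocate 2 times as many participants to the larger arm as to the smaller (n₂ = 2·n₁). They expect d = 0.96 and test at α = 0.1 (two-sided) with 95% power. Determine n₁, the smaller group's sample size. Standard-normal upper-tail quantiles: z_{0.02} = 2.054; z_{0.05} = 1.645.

With allocation ratio k = n₂/n₁ = 2, Var(x̄₁−x̄₂) = σ²(1/n₁ + 1/(k·n₁)) = σ²·(k+1)/(k·n₁).
So n₁ = (1 + 1/k)·((z_{α/2} + z_β)/d)² = 1.500 × (3.290/0.96)².
n₁ = 1.500 × 11.74 = 17.6.
Round up: n₁ = 18, giving n₂ = 2 × 18 = 36.

n₁ = 18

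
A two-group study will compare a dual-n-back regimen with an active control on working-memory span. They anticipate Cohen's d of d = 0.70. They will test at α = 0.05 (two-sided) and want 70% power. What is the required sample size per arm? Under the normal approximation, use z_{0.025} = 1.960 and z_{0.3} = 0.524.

For two independent groups with equal n: n = 2·((z_{α/2} + z_β) / d)².
z_{α/2} + z_β = 1.960 + 0.524 = 2.484.
n = 2 × (2.484 / 0.70)² = 2 × 3.549² = 2 × 12.59 = 25.2.
Round up to the next whole participant.

n = 26 per group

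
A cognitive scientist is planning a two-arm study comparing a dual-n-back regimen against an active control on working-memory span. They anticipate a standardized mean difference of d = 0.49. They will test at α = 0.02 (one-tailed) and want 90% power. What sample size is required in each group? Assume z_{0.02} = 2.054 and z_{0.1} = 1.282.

n = 93 per group

For two independent groups with equal n: n = 2·((z_{α} + z_β) / d)².
z_{α} + z_β = 2.054 + 1.282 = 3.336.
n = 2 × (3.336 / 0.49)² = 2 × 6.808² = 2 × 46.35 = 92.7.
Round up to the next whole participant.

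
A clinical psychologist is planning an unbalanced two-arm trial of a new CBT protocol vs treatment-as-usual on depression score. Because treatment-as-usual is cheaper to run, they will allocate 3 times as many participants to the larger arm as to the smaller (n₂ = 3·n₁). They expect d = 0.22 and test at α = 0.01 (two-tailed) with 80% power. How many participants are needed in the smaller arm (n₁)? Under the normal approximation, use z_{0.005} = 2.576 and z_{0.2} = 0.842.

n₁ = 322

With allocation ratio k = n₂/n₁ = 3, Var(x̄₁−x̄₂) = σ²(1/n₁ + 1/(k·n₁)) = σ²·(k+1)/(k·n₁).
So n₁ = (1 + 1/k)·((z_{α/2} + z_β)/d)² = 1.333 × (3.418/0.22)².
n₁ = 1.333 × 241.38 = 321.8.
Round up: n₁ = 322, giving n₂ = 3 × 322 = 966.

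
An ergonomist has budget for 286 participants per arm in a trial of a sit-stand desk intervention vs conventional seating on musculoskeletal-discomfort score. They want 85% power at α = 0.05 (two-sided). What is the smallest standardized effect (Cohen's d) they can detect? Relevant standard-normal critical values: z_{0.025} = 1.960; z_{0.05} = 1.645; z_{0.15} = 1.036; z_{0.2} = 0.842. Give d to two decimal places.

For two independent groups of n = 286 each: d_min = (z_{α/2} + z_β)·√(2/n).
z-sum = 1.960 + 1.036 = 2.996.
d_min = 2.996 × √(2/286) = 2.996 × 0.0836 = 0.251.

d_min ≈ 0.25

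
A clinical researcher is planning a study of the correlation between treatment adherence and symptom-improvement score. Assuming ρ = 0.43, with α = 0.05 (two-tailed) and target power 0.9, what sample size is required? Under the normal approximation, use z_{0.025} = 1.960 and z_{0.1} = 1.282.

n = 53

Fisher's z: C = ½·ln((1+r)/(1−r)) = ½·ln(2.5088) = 0.4599.
n = ((z_{α/2} + z_β)/C)² + 3.
(1.960 + 1.282) / 0.4599 = 3.242 / 0.4599 = 7.049.
n = 7.049² + 3 = 49.69 + 3 = 52.7.
Round up.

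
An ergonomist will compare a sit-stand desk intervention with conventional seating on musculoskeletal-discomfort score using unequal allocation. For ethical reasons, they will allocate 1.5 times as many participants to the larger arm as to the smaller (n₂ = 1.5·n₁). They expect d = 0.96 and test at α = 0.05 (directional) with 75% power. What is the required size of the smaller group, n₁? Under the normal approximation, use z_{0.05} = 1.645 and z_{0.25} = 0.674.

n₁ = 10

With allocation ratio k = n₂/n₁ = 1.5, Var(x̄₁−x̄₂) = σ²(1/n₁ + 1/(k·n₁)) = σ²·(k+1)/(k·n₁).
So n₁ = (1 + 1/k)·((z_{α} + z_β)/d)² = 1.667 × (2.319/0.96)².
n₁ = 1.667 × 5.84 = 9.7.
Round up: n₁ = 10, giving n₂ = 1.5 × 10 = 15.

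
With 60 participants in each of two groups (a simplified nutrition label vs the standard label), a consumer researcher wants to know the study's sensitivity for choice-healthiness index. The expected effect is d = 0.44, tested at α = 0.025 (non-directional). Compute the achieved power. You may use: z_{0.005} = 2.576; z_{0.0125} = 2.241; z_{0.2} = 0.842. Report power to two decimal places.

power ≈ 0.57

For two equal groups, power = Φ(d·√(n/2) − z_{α/2}).
d·√(n/2) = 0.44 × √(60/2) = 0.44 × 5.477 = 2.410.
z_β = 2.410 − 2.241 = 0.169.
Power = Φ(0.169) = 0.567.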